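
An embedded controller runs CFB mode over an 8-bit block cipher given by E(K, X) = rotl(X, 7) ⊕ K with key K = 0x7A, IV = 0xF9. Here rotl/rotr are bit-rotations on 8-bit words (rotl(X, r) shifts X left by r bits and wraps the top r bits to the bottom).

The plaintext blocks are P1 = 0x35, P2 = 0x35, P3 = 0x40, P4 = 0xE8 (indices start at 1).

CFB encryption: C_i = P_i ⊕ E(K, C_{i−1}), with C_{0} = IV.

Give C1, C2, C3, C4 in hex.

C1 = 0xB3, C2 = 0x96, C3 = 0x71, C4 = 0x2A

C1: E(K, 0xF9) = 0x86; 0x35 ⊕ 0x86 = 0xB3.
C2: E(K, 0xB3) = 0xA3; 0x35 ⊕ 0xA3 = 0x96.
C3: E(K, 0x96) = 0x31; 0x40 ⊕ 0x31 = 0x71.
C4: E(K, 0x71) = 0xC2; 0xE8 ⊕ 0xC2 = 0x2A.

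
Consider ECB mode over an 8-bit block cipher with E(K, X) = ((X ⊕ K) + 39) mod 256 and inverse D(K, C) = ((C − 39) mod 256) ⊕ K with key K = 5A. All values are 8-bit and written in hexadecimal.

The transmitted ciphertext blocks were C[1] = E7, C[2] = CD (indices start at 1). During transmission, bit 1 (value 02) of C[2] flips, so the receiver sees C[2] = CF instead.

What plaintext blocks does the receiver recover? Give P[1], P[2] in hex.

ECB decryption: P_i = D(K, C_i).
Only C[2] changed, to CF. In ECB, a change in C_i affects only P_i. Decrypting the received ciphertext:
P[1]: D(K, E7) = F4.
P[2]: D(K, CF) = CC.
Blocks that differ from the original plaintext: P[2].

P[1] = F4, P[2] = CC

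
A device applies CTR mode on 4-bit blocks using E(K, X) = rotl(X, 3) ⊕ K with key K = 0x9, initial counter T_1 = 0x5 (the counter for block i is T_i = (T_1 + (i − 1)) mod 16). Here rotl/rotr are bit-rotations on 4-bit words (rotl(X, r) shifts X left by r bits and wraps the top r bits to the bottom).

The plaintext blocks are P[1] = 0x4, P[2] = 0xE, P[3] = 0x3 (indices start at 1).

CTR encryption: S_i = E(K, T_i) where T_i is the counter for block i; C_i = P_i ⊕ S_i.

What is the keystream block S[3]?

0x2

C[1]: T = 0x5, S = E(K, T) = 0x3; 0x4 ⊕ 0x3 = 0x7.
C[2]: T = 0x6, S = E(K, T) = 0xA; 0xE ⊕ 0xA = 0x4.
C[3]: T = 0x7, S = E(K, T) = 0x2; 0x3 ⊕ 0x2 = 0x1.
So S[3] = 0x2.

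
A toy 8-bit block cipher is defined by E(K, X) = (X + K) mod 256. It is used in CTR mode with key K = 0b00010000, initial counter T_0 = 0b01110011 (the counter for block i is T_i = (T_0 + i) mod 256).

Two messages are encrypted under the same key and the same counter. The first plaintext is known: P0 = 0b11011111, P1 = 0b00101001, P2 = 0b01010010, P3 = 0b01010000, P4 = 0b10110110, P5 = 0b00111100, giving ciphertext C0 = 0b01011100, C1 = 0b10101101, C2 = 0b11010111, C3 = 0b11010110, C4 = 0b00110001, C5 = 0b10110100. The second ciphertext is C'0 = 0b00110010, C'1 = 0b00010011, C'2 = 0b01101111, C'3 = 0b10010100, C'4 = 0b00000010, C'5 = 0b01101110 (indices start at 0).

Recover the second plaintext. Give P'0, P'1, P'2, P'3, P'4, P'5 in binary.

P'0 = 0b10110001, P'1 = 0b10010111, P'2 = 0b11101010, P'3 = 0b00010010, P'4 = 0b10000101, P'5 = 0b11100110

In CTR with a reused counter, both messages share the same keystream S_i, so C_i ⊕ C'_i = P_i ⊕ P'_i and thus P'_i = P_i ⊕ C_i ⊕ C'_i.
P'0: 0b11011111 ⊕ 0b01011100 ⊕ 0b00110010 = 0b10110001.
P'1: 0b00101001 ⊕ 0b10101101 ⊕ 0b00010011 = 0b10010111.
P'2: 0b01010010 ⊕ 0b11010111 ⊕ 0b01101111 = 0b11101010.
P'3: 0b01010000 ⊕ 0b11010110 ⊕ 0b10010100 = 0b00010010.
P'4: 0b10110110 ⊕ 0b00110001 ⊕ 0b00000010 = 0b10000101.
P'5: 0b00111100 ⊕ 0b10110100 ⊕ 0b01101110 = 0b11100110.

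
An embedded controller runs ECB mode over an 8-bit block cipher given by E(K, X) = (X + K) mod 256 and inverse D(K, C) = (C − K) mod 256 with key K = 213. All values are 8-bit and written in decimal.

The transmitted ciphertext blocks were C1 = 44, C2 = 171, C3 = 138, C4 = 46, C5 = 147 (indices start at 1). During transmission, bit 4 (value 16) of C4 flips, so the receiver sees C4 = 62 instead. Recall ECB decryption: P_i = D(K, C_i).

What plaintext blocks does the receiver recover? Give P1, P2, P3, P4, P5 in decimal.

Only C4 changed, to 62. In ECB, a change in C_i affects only P_i. Decrypting the received ciphertext:
P1: D(K, 44) = 87.
P2: D(K, 171) = 214.
P3: D(K, 138) = 181.
P4: D(K, 62) = 105.
P5: D(K, 147) = 190.
Blocks that differ from the original plaintext: P4.

P1 = 87, P2 = 214, P3 = 181, P4 = 105, P5 = 190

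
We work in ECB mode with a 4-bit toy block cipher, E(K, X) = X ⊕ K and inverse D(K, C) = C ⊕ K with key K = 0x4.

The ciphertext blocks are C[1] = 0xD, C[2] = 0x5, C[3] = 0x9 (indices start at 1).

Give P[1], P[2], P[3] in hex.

ECB decryption: P_i = D(K, C_i).
P[1]: D(K, 0xD) = 0x9.
P[2]: D(K, 0x5) = 0x1.
P[3]: D(K, 0x9) = 0xD.

P[1] = 0x9, P[2] = 0x1, P[3] = 0xD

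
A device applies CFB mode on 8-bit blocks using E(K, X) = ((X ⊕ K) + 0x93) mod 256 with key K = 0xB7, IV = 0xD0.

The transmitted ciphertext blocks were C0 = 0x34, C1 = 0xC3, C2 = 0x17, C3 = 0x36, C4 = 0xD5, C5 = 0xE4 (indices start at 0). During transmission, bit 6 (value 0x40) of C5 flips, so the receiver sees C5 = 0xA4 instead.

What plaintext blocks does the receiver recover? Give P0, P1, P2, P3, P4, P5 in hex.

CFB decryption: P_i = C_i ⊕ E(K, C_{i−1}), with C_{−1} = IV.
Only C5 changed, to 0xA4. In CFB, a change in C_i flips the same bit in P_i and garbles P_{i+1}. Decrypting the received ciphertext:
P0: E(K, 0xD0) = 0xFA; 0x34 ⊕ 0xFA = 0xCE.
P1: E(K, 0x34) = 0x16; 0xC3 ⊕ 0x16 = 0xD5.
P2: E(K, 0xC3) = 0x07; 0x17 ⊕ 0x07 = 0x10.
P3: E(K, 0x17) = 0x33; 0x36 ⊕ 0x33 = 0x05.
P4: E(K, 0x36) = 0x14; 0xD5 ⊕ 0x14 = 0xC1.
P5: E(K, 0xD5) = 0xF5; 0xA4 ⊕ 0xF5 = 0x51.
Blocks that differ from the original plaintext: P5.

P0 = 0xCE, P1 = 0xD5, P2 = 0x10, P3 = 0x05, P4 = 0xC1, P5 = 0x51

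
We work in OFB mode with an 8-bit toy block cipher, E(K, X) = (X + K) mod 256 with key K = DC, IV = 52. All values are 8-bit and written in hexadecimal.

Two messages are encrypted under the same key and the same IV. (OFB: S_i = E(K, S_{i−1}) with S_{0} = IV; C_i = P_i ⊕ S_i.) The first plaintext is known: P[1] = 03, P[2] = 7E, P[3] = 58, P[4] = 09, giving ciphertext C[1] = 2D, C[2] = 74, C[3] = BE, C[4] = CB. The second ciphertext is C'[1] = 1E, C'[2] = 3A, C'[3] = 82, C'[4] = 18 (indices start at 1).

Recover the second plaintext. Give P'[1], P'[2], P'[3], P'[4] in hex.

In OFB with a reused IV, both messages share the same keystream S_i, so C_i ⊕ C'_i = P_i ⊕ P'_i and thus P'_i = P_i ⊕ C_i ⊕ C'_i.
P'[1]: 03 ⊕ 2D ⊕ 1E = 30.
P'[2]: 7E ⊕ 74 ⊕ 3A = 30.
P'[3]: 58 ⊕ BE ⊕ 82 = 64.
P'[4]: 09 ⊕ CB ⊕ 18 = DA.

P'[1] = 30, P'[2] = 30, P'[3] = 64, P'[4] = DA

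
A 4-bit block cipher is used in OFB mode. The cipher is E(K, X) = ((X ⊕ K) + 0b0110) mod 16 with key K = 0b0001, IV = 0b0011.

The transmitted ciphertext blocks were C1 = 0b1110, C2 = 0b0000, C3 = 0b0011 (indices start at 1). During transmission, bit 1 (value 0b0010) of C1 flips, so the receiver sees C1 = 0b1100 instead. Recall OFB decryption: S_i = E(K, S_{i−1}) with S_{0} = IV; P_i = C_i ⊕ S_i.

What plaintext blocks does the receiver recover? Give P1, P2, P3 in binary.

P1 = 0b0100, P2 = 0b1111, P3 = 0b0111

Only C1 changed, to 0b1100. In OFB, a change in C_i flips the same bit in P_i only; the keystream is unaffected. Decrypting the received ciphertext:
P1: S = E(K, 0b0011) = 0b1000; 0b1100 ⊕ 0b1000 = 0b0100.
P2: S = E(K, 0b1000) = 0b1111; 0b0000 ⊕ 0b1111 = 0b1111.
P3: S = E(K, 0b1111) = 0b0100; 0b0011 ⊕ 0b0100 = 0b0111.
Blocks that differ from the original plaintext: P1.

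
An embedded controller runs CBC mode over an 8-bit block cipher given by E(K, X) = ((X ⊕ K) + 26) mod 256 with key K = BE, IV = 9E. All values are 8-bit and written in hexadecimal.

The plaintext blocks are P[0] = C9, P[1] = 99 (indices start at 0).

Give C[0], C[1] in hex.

CBC encryption: C_i = E(K, P_i ⊕ C_{i−1}), with C_{−1} = IV.
C[0]: P[0] ⊕ 9E = 57; E(K, 57) = 0F.
C[1]: P[1] ⊕ 0F = 96; E(K, 96) = 4E.

C[0] = 0F, C[1] = 4E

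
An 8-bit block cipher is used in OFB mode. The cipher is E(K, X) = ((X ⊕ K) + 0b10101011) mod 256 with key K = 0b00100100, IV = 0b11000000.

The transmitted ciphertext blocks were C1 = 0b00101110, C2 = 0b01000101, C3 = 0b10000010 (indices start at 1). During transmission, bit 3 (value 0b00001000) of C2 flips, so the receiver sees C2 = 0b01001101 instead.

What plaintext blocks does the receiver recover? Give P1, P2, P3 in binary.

P1 = 0b10100001, P2 = 0b00011011, P3 = 0b10011111

OFB decryption: S_i = E(K, S_{i−1}) with S_{0} = IV; P_i = C_i ⊕ S_i.
Only C2 changed, to 0b01001101. In OFB, a change in C_i flips the same bit in P_i only; the keystream is unaffected. Decrypting the received ciphertext:
P1: S = E(K, 0b11000000) = 0b10001111; 0b00101110 ⊕ 0b10001111 = 0b10100001.
P2: S = E(K, 0b10001111) = 0b01010110; 0b01001101 ⊕ 0b01010110 = 0b00011011.
P3: S = E(K, 0b01010110) = 0b00011101; 0b10000010 ⊕ 0b00011101 = 0b10011111.
Blocks that differ from the original plaintext: P2.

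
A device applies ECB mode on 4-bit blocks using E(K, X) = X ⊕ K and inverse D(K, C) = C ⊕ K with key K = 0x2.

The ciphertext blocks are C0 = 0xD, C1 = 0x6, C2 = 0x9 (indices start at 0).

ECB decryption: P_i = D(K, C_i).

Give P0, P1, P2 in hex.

P0 = 0xF, P1 = 0x4, P2 = 0xB

P0: D(K, 0xD) = 0xF.
P1: D(K, 0x6) = 0x4.
P2: D(K, 0x9) = 0xB.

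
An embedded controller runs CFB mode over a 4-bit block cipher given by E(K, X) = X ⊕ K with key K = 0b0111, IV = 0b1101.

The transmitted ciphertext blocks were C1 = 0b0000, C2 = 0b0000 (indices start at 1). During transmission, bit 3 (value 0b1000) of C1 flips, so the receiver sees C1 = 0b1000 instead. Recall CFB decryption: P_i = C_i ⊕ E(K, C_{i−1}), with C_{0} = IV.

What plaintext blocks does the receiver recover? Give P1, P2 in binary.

P1 = 0b0010, P2 = 0b1111

Only C1 changed, to 0b1000. In CFB, a change in C_i flips the same bit in P_i and garbles P_{i+1}. Decrypting the received ciphertext:
P1: E(K, 0b1101) = 0b1010; 0b1000 ⊕ 0b1010 = 0b0010.
P2: E(K, 0b1000) = 0b1111; 0b0000 ⊕ 0b1111 = 0b1111.
Blocks that differ from the original plaintext: P1, P2.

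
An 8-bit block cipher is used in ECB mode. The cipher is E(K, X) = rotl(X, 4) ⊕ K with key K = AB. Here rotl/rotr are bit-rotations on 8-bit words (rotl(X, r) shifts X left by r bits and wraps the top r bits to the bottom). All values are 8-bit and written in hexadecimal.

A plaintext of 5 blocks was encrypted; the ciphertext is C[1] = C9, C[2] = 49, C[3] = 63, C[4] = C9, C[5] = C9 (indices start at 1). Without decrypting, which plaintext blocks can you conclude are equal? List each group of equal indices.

P[1] = P[4] = P[5]

ECB encrypts each block independently with the same key, so equal ciphertext blocks imply equal plaintext blocks.
C[1] = C[4] = C[5] = C9, so P[1] = P[4] = P[5].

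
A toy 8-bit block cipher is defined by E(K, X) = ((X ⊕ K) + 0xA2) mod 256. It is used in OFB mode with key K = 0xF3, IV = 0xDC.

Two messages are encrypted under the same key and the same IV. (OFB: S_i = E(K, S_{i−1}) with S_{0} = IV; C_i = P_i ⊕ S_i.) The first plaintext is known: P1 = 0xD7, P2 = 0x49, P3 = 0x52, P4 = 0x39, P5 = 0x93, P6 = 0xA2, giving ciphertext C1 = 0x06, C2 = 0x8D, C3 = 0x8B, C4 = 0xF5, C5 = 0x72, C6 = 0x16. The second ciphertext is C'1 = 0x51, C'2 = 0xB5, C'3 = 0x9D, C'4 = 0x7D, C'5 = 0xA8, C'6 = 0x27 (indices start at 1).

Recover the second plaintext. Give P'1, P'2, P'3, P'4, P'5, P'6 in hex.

In OFB with a reused IV, both messages share the same keystream S_i, so C_i ⊕ C'_i = P_i ⊕ P'_i and thus P'_i = P_i ⊕ C_i ⊕ C'_i.
P'1: 0xD7 ⊕ 0x06 ⊕ 0x51 = 0x80.
P'2: 0x49 ⊕ 0x8D ⊕ 0xB5 = 0x71.
P'3: 0x52 ⊕ 0x8B ⊕ 0x9D = 0x44.
P'4: 0x39 ⊕ 0xF5 ⊕ 0x7D = 0xB1.
P'5: 0x93 ⊕ 0x72 ⊕ 0xA8 = 0x49.
P'6: 0xA2 ⊕ 0x16 ⊕ 0x27 = 0x93.

P'1 = 0x80, P'2 = 0x71, P'3 = 0x44, P'4 = 0xB1, P'5 = 0x49, P'6 = 0x93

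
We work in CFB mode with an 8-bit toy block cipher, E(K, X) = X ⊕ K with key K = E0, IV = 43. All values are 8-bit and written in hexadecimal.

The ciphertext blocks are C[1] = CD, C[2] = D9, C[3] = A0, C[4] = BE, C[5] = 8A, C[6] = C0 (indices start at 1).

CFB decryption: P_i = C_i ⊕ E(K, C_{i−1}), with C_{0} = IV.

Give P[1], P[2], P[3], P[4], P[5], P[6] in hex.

P[1]: E(K, 43) = A3; CD ⊕ A3 = 6E.
P[2]: E(K, CD) = 2D; D9 ⊕ 2D = F4.
P[3]: E(K, D9) = 39; A0 ⊕ 39 = 99.
P[4]: E(K, A0) = 40; BE ⊕ 40 = FE.
P[5]: E(K, BE) = 5E; 8A ⊕ 5E = D4.
P[6]: E(K, 8A) = 6A; C0 ⊕ 6A = AA.

P[1] = 6E, P[2] = F4, P[3] = 99, P[4] = FE, P[5] = D4, P[6] = AA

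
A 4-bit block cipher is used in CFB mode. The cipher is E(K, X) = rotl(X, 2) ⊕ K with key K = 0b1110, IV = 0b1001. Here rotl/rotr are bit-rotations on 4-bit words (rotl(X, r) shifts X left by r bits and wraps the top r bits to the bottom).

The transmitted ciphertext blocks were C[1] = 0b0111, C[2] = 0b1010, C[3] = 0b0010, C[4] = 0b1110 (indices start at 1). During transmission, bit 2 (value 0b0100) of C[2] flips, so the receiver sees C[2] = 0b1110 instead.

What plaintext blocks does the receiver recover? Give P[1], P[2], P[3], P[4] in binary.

P[1] = 0b1111, P[2] = 0b1101, P[3] = 0b0111, P[4] = 0b1000

CFB decryption: P_i = C_i ⊕ E(K, C_{i−1}), with C_{0} = IV.
Only C[2] changed, to 0b1110. In CFB, a change in C_i flips the same bit in P_i and garbles P_{i+1}. Decrypting the received ciphertext:
P[1]: E(K, 0b1001) = 0b1000; 0b0111 ⊕ 0b1000 = 0b1111.
P[2]: E(K, 0b0111) = 0b0011; 0b1110 ⊕ 0b0011 = 0b1101.
P[3]: E(K, 0b1110) = 0b0101; 0b0010 ⊕ 0b0101 = 0b0111.
P[4]: E(K, 0b0010) = 0b0110; 0b1110 ⊕ 0b0110 = 0b1000.
Blocks that differ from the original plaintext: P[2], P[3].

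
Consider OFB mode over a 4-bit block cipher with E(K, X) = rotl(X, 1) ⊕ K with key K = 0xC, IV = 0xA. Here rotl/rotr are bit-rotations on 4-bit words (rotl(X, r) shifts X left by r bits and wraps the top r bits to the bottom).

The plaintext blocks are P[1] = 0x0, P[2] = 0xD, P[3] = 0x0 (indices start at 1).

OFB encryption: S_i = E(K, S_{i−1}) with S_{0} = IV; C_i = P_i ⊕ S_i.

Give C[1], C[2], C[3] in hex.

C[1] = 0x9, C[2] = 0x2, C[3] = 0x3

C[1]: S = E(K, 0xA) = 0x9; 0x0 ⊕ 0x9 = 0x9.
C[2]: S = E(K, 0x9) = 0xF; 0xD ⊕ 0xF = 0x2.
C[3]: S = E(K, 0xF) = 0x3; 0x0 ⊕ 0x3 = 0x3.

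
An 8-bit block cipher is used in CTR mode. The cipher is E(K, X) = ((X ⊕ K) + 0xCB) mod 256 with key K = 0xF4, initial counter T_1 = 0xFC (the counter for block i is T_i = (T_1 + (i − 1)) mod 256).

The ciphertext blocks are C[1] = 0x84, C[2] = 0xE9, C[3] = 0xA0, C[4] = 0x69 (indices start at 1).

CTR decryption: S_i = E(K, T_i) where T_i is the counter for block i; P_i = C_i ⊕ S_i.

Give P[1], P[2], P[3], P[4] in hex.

P[1]: T = 0xFC, S = E(K, T) = 0xD3; 0x84 ⊕ 0xD3 = 0x57.
P[2]: T = 0xFD, S = E(K, T) = 0xD4; 0xE9 ⊕ 0xD4 = 0x3D.
P[3]: T = 0xFE, S = E(K, T) = 0xD5; 0xA0 ⊕ 0xD5 = 0x75.
P[4]: T = 0xFF, S = E(K, T) = 0xD6; 0x69 ⊕ 0xD6 = 0xBF.

P[1] = 0x57, P[2] = 0x3D, P[3] = 0x75, P[4] = 0xBF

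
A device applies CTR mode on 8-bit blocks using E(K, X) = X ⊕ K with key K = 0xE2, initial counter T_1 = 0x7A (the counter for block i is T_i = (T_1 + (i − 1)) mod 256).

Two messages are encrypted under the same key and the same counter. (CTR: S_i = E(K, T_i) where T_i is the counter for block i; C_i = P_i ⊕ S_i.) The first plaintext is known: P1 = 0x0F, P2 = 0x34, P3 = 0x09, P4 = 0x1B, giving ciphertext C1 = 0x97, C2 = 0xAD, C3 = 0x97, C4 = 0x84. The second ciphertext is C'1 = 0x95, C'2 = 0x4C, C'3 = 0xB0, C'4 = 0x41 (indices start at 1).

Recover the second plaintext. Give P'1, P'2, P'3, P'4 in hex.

P'1 = 0x0D, P'2 = 0xD5, P'3 = 0x2E, P'4 = 0xDE

In CTR with a reused counter, both messages share the same keystream S_i, so C_i ⊕ C'_i = P_i ⊕ P'_i and thus P'_i = P_i ⊕ C_i ⊕ C'_i.
P'1: 0x0F ⊕ 0x97 ⊕ 0x95 = 0x0D.
P'2: 0x34 ⊕ 0xAD ⊕ 0x4C = 0xD5.
P'3: 0x09 ⊕ 0x97 ⊕ 0xB0 = 0x2E.
P'4: 0x1B ⊕ 0x84 ⊕ 0x41 = 0xDE.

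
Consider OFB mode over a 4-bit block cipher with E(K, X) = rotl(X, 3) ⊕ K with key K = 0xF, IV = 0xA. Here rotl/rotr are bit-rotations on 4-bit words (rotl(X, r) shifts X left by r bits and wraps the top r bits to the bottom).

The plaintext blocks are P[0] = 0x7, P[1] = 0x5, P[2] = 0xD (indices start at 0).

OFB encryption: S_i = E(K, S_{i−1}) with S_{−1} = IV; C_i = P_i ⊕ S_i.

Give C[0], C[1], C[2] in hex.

C[0] = 0xD, C[1] = 0xF, C[2] = 0x7

C[0]: S = E(K, 0xA) = 0xA; 0x7 ⊕ 0xA = 0xD.
C[1]: S = E(K, 0xA) = 0xA; 0x5 ⊕ 0xA = 0xF.
C[2]: S = E(K, 0xA) = 0xA; 0xD ⊕ 0xA = 0x7.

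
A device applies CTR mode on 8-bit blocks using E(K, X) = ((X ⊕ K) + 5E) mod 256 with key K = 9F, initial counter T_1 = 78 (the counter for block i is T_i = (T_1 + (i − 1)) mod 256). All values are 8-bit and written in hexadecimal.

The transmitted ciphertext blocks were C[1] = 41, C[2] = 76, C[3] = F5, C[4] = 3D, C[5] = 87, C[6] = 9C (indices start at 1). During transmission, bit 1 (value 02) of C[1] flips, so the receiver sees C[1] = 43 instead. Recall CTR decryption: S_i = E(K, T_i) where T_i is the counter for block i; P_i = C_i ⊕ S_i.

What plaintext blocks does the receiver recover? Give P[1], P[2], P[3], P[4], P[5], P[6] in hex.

Only C[1] changed, to 43. In CTR, a change in C_i flips the same bit in P_i only; the keystream is unaffected. Decrypting the received ciphertext:
P[1]: T = 78, S = E(K, T) = 45; 43 ⊕ 45 = 06.
P[2]: T = 79, S = E(K, T) = 44; 76 ⊕ 44 = 32.
P[3]: T = 7A, S = E(K, T) = 43; F5 ⊕ 43 = B6.
P[4]: T = 7B, S = E(K, T) = 42; 3D ⊕ 42 = 7F.
P[5]: T = 7C, S = E(K, T) = 41; 87 ⊕ 41 = C6.
P[6]: T = 7D, S = E(K, T) = 40; 9C ⊕ 40 = DC.
Blocks that differ from the original plaintext: P[1].

P[1] = 06, P[2] = 32, P[3] = B6, P[4] = 7F, P[5] = C6, P[6] = DC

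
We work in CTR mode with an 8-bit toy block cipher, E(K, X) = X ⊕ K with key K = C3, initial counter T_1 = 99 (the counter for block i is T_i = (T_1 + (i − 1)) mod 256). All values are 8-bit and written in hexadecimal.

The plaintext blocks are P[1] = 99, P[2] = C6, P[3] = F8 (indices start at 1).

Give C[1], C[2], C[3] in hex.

CTR encryption: S_i = E(K, T_i) where T_i is the counter for block i; C_i = P_i ⊕ S_i.
C[1]: T = 99, S = E(K, T) = 5A; 99 ⊕ 5A = C3.
C[2]: T = 9A, S = E(K, T) = 59; C6 ⊕ 59 = 9F.
C[3]: T = 9B, S = E(K, T) = 58; F8 ⊕ 58 = A0.

C[1] = C3, C[2] = 9F, C[3] = A0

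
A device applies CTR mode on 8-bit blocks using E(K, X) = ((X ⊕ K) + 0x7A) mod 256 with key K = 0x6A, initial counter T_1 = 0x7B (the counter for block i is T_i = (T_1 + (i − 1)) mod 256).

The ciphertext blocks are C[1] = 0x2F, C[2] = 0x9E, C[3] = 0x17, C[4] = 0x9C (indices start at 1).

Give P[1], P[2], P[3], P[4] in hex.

CTR decryption: S_i = E(K, T_i) where T_i is the counter for block i; P_i = C_i ⊕ S_i.
P[1]: T = 0x7B, S = E(K, T) = 0x8B; 0x2F ⊕ 0x8B = 0xA4.
P[2]: T = 0x7C, S = E(K, T) = 0x90; 0x9E ⊕ 0x90 = 0x0E.
P[3]: T = 0x7D, S = E(K, T) = 0x91; 0x17 ⊕ 0x91 = 0x86.
P[4]: T = 0x7E, S = E(K, T) = 0x8E; 0x9C ⊕ 0x8E = 0x12.

P[1] = 0xA4, P[2] = 0x0E, P[3] = 0x86, P[4] = 0x12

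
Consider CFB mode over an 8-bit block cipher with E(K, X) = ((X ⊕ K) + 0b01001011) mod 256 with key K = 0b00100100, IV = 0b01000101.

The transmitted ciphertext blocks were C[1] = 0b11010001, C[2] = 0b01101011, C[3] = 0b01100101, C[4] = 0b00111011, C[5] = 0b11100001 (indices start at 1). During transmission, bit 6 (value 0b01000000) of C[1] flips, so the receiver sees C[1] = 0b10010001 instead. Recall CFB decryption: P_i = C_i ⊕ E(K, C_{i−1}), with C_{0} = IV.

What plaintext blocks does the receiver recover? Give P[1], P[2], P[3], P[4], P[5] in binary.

Only C[1] changed, to 0b10010001. In CFB, a change in C_i flips the same bit in P_i and garbles P_{i+1}. Decrypting the received ciphertext:
P[1]: E(K, 0b01000101) = 0b10101100; 0b10010001 ⊕ 0b10101100 = 0b00111101.
P[2]: E(K, 0b10010001) = 0b00000000; 0b01101011 ⊕ 0b00000000 = 0b01101011.
P[3]: E(K, 0b01101011) = 0b10011010; 0b01100101 ⊕ 0b10011010 = 0b11111111.
P[4]: E(K, 0b01100101) = 0b10001100; 0b00111011 ⊕ 0b10001100 = 0b10110111.
P[5]: E(K, 0b00111011) = 0b01101010; 0b11100001 ⊕ 0b01101010 = 0b10001011.
Blocks that differ from the original plaintext: P[1], P[2].

P[1] = 0b00111101, P[2] = 0b01101011, P[3] = 0b11111111, P[4] = 0b10110111, P[5] = 0b10001011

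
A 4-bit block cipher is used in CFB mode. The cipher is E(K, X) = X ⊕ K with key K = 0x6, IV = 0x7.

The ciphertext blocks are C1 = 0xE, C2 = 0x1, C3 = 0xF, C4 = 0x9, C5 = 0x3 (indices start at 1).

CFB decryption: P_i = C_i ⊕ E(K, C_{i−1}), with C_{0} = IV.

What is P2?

P2: E(K, 0xE) = 0x8; 0x1 ⊕ 0x8 = 0x9.

P2 = 0x9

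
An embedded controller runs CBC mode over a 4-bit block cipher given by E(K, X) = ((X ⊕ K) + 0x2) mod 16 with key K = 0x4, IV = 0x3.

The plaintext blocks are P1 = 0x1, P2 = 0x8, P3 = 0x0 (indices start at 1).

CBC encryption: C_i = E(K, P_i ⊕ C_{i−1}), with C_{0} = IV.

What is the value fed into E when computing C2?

0x0

C1: P1 ⊕ 0x3 = 0x2; E(K, 0x2) = 0x8.
C2: P2 ⊕ 0x8 = 0x0; E(K, 0x0) = 0x6.
So the input to E for block 2 is 0x0.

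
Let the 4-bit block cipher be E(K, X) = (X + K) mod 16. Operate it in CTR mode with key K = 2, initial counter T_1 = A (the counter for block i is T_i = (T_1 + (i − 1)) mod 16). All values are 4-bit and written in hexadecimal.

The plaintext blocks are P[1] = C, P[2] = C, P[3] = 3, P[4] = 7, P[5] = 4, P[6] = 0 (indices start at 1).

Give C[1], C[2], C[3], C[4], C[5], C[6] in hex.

CTR encryption: S_i = E(K, T_i) where T_i is the counter for block i; C_i = P_i ⊕ S_i.
C[1]: T = A, S = E(K, T) = C; C ⊕ C = 0.
C[2]: T = B, S = E(K, T) = D; C ⊕ D = 1.
C[3]: T = C, S = E(K, T) = E; 3 ⊕ E = D.
C[4]: T = D, S = E(K, T) = F; 7 ⊕ F = 8.
C[5]: T = E, S = E(K, T) = 0; 4 ⊕ 0 = 4.
C[6]: T = F, S = E(K, T) = 1; 0 ⊕ 1 = 1.

C[1] = 0, C[2] = 1, C[3] = D, C[4] = 8, C[5] = 4, C[6] = 1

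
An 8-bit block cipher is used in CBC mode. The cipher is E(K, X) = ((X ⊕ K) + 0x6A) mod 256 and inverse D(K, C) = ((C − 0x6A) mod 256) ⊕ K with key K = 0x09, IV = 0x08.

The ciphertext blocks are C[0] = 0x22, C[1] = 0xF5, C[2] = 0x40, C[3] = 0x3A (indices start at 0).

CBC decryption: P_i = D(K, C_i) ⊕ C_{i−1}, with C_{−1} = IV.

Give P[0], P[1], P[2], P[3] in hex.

P[0]: D(K, 0x22) = 0xB1; 0xB1 ⊕ 0x08 = 0xB9.
P[1]: D(K, 0xF5) = 0x82; 0x82 ⊕ 0x22 = 0xA0.
P[2]: D(K, 0x40) = 0xDF; 0xDF ⊕ 0xF5 = 0x2A.
P[3]: D(K, 0x3A) = 0xD9; 0xD9 ⊕ 0x40 = 0x99.

P[0] = 0xB9, P[1] = 0xA0, P[2] = 0x2A, P[3] = 0x99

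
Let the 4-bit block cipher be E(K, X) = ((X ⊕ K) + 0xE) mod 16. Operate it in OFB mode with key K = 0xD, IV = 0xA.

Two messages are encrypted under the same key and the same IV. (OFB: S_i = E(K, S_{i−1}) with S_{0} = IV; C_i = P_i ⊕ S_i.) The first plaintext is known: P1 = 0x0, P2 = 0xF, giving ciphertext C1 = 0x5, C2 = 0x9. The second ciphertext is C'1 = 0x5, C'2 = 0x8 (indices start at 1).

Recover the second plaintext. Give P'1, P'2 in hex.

In OFB with a reused IV, both messages share the same keystream S_i, so C_i ⊕ C'_i = P_i ⊕ P'_i and thus P'_i = P_i ⊕ C_i ⊕ C'_i.
P'1: 0x0 ⊕ 0x5 ⊕ 0x5 = 0x0.
P'2: 0xF ⊕ 0x9 ⊕ 0x8 = 0xE.

P'1 = 0x0, P'2 = 0xE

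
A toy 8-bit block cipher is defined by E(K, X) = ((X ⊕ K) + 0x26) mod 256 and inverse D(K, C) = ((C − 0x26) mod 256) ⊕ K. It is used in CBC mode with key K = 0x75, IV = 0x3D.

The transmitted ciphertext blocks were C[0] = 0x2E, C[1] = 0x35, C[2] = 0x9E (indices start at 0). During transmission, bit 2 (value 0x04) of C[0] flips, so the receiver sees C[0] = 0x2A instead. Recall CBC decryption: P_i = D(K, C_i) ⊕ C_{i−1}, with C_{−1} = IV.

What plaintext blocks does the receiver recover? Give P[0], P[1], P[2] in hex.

P[0] = 0x4C, P[1] = 0x50, P[2] = 0x38

Only C[0] changed, to 0x2A. In CBC, a change in C_i garbles P_i and flips the same bit in P_{i+1}. Decrypting the received ciphertext:
P[0]: D(K, 0x2A) = 0x71; 0x71 ⊕ 0x3D = 0x4C.
P[1]: D(K, 0x35) = 0x7A; 0x7A ⊕ 0x2A = 0x50.
P[2]: D(K, 0x9E) = 0x0D; 0x0D ⊕ 0x35 = 0x38.
Blocks that differ from the original plaintext: P[0], P[1].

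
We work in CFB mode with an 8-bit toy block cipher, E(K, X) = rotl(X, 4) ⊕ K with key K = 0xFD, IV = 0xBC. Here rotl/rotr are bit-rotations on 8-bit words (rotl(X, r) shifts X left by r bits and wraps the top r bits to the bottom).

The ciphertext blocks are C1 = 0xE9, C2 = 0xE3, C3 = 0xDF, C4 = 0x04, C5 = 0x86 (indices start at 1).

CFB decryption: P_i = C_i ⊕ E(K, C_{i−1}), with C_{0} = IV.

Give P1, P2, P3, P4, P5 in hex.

P1 = 0xDF, P2 = 0x80, P3 = 0x1C, P4 = 0x04, P5 = 0x3B

P1: E(K, 0xBC) = 0x36; 0xE9 ⊕ 0x36 = 0xDF.
P2: E(K, 0xE9) = 0x63; 0xE3 ⊕ 0x63 = 0x80.
P3: E(K, 0xE3) = 0xC3; 0xDF ⊕ 0xC3 = 0x1C.
P4: E(K, 0xDF) = 0x00; 0x04 ⊕ 0x00 = 0x04.
P5: E(K, 0x04) = 0xBD; 0x86 ⊕ 0xBD = 0x3B.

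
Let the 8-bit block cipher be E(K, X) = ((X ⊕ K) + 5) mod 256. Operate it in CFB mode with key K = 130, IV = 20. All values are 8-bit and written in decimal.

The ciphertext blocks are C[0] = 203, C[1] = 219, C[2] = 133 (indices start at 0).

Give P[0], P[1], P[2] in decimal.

CFB decryption: P_i = C_i ⊕ E(K, C_{i−1}), with C_{−1} = IV.
P[0]: E(K, 20) = 155; 203 ⊕ 155 = 80.
P[1]: E(K, 203) = 78; 219 ⊕ 78 = 149.
P[2]: E(K, 219) = 94; 133 ⊕ 94 = 219.

P[0] = 80, P[1] = 149, P[2] = 219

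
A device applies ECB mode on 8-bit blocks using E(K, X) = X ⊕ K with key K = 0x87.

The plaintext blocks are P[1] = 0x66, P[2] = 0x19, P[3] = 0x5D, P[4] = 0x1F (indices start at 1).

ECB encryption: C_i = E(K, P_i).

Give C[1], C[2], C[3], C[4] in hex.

C[1]: E(K, 0x66) = 0xE1.
C[2]: E(K, 0x19) = 0x9E.
C[3]: E(K, 0x5D) = 0xDA.
C[4]: E(K, 0x1F) = 0x98.

C[1] = 0xE1, C[2] = 0x9E, C[3] = 0xDA, C[4] = 0x98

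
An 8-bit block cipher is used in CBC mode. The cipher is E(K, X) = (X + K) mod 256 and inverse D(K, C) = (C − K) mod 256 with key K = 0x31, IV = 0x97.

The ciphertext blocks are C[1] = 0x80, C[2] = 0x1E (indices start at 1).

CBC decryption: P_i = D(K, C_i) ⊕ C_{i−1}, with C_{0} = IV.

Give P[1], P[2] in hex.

P[1] = 0xD8, P[2] = 0x6D

P[1]: D(K, 0x80) = 0x4F; 0x4F ⊕ 0x97 = 0xD8.
P[2]: D(K, 0x1E) = 0xED; 0xED ⊕ 0x80 = 0x6D.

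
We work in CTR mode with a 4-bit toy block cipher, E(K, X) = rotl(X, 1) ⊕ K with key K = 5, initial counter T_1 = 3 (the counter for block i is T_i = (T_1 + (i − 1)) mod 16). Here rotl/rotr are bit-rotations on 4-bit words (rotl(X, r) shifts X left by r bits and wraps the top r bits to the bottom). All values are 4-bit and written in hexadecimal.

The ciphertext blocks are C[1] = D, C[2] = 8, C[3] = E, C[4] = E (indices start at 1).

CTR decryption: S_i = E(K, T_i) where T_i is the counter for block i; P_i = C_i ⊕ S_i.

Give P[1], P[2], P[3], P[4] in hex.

P[1] = E, P[2] = 5, P[3] = 1, P[4] = 7

P[1]: T = 3, S = E(K, T) = 3; D ⊕ 3 = E.
P[2]: T = 4, S = E(K, T) = D; 8 ⊕ D = 5.
P[3]: T = 5, S = E(K, T) = F; E ⊕ F = 1.
P[4]: T = 6, S = E(K, T) = 9; E ⊕ 9 = 7.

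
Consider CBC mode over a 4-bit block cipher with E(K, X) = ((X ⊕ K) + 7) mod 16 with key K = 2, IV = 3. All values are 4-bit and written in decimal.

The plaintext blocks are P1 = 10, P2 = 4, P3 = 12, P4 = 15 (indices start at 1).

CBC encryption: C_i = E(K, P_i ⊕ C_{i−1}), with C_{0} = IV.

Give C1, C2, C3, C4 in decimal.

C1 = 2, C2 = 11, C3 = 12, C4 = 8

C1: P1 ⊕ 3 = 9; E(K, 9) = 2.
C2: P2 ⊕ 2 = 6; E(K, 6) = 11.
C3: P3 ⊕ 11 = 7; E(K, 7) = 12.
C4: P4 ⊕ 12 = 3; E(K, 3) = 8.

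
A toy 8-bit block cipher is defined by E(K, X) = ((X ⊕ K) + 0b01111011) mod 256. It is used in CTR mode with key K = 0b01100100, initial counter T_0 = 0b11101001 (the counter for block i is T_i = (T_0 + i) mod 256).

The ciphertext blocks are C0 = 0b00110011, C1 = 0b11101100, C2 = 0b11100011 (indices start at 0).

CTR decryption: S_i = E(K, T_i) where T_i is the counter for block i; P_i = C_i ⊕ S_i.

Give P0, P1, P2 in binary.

P0: T = 0b11101001, S = E(K, T) = 0b00001000; 0b00110011 ⊕ 0b00001000 = 0b00111011.
P1: T = 0b11101010, S = E(K, T) = 0b00001001; 0b11101100 ⊕ 0b00001001 = 0b11100101.
P2: T = 0b11101011, S = E(K, T) = 0b00001010; 0b11100011 ⊕ 0b00001010 = 0b11101001.

P0 = 0b00111011, P1 = 0b11100101, P2 = 0b11101001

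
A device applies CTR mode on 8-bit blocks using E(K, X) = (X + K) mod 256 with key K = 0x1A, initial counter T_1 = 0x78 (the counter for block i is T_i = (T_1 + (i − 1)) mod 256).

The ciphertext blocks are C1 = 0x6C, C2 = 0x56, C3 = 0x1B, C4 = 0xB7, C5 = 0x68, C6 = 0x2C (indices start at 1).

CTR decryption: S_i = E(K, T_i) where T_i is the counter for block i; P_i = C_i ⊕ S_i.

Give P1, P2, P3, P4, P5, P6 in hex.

P1 = 0xFE, P2 = 0xC5, P3 = 0x8F, P4 = 0x22, P5 = 0xFE, P6 = 0xBB

P1: T = 0x78, S = E(K, T) = 0x92; 0x6C ⊕ 0x92 = 0xFE.
P2: T = 0x79, S = E(K, T) = 0x93; 0x56 ⊕ 0x93 = 0xC5.
P3: T = 0x7A, S = E(K, T) = 0x94; 0x1B ⊕ 0x94 = 0x8F.
P4: T = 0x7B, S = E(K, T) = 0x95; 0xB7 ⊕ 0x95 = 0x22.
P5: T = 0x7C, S = E(K, T) = 0x96; 0x68 ⊕ 0x96 = 0xFE.
P6: T = 0x7D, S = E(K, T) = 0x97; 0x2C ⊕ 0x97 = 0xBB.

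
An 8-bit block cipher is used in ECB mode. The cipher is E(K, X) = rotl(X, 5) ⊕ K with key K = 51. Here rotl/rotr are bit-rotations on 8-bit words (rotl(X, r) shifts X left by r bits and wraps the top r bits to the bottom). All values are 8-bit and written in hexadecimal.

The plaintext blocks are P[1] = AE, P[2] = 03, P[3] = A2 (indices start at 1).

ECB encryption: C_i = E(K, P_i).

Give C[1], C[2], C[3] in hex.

C[1] = 84, C[2] = 31, C[3] = 05

C[1]: E(K, AE) = 84.
C[2]: E(K, 03) = 31.
C[3]: E(K, A2) = 05.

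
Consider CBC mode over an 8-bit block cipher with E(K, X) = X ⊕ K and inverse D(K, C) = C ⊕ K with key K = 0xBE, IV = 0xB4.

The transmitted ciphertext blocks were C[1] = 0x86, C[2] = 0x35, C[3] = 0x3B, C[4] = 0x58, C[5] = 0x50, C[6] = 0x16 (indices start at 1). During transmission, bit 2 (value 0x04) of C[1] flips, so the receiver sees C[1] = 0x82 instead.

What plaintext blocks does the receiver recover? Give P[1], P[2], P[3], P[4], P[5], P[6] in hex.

P[1] = 0x88, P[2] = 0x09, P[3] = 0xB0, P[4] = 0xDD, P[5] = 0xB6, P[6] = 0xF8

CBC decryption: P_i = D(K, C_i) ⊕ C_{i−1}, with C_{0} = IV.
Only C[1] changed, to 0x82. In CBC, a change in C_i garbles P_i and flips the same bit in P_{i+1}. Decrypting the received ciphertext:
P[1]: D(K, 0x82) = 0x3C; 0x3C ⊕ 0xB4 = 0x88.
P[2]: D(K, 0x35) = 0x8B; 0x8B ⊕ 0x82 = 0x09.
P[3]: D(K, 0x3B) = 0x85; 0x85 ⊕ 0x35 = 0xB0.
P[4]: D(K, 0x58) = 0xE6; 0xE6 ⊕ 0x3B = 0xDD.
P[5]: D(K, 0x50) = 0xEE; 0xEE ⊕ 0x58 = 0xB6.
P[6]: D(K, 0x16) = 0xA8; 0xA8 ⊕ 0x50 = 0xF8.
Blocks that differ from the original plaintext: P[1], P[2].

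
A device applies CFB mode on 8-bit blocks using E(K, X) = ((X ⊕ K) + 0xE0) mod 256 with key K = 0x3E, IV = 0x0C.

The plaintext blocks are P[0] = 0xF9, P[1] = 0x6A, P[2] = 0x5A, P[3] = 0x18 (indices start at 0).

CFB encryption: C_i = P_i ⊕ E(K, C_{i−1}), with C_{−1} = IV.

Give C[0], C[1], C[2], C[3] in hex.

C[0] = 0xEB, C[1] = 0xDF, C[2] = 0x9B, C[3] = 0x9D

C[0]: E(K, 0x0C) = 0x12; 0xF9 ⊕ 0x12 = 0xEB.
C[1]: E(K, 0xEB) = 0xB5; 0x6A ⊕ 0xB5 = 0xDF.
C[2]: E(K, 0xDF) = 0xC1; 0x5A ⊕ 0xC1 = 0x9B.
C[3]: E(K, 0x9B) = 0x85; 0x18 ⊕ 0x85 = 0x9D.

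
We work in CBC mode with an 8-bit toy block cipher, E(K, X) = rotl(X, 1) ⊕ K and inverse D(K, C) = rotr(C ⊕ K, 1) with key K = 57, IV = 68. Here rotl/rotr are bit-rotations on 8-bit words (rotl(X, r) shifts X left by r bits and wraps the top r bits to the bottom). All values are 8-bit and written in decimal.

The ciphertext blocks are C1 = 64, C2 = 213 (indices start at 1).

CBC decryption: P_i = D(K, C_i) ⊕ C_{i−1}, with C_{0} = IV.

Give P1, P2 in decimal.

P1: D(K, 64) = 188; 188 ⊕ 68 = 248.
P2: D(K, 213) = 118; 118 ⊕ 64 = 54.

P1 = 248, P2 = 54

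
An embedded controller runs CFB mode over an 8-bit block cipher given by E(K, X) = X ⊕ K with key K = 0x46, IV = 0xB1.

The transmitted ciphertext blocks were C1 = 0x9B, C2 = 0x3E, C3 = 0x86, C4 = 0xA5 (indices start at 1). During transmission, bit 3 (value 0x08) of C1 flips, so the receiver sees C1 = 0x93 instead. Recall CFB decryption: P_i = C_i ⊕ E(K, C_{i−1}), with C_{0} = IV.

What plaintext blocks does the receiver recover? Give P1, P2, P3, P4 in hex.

Only C1 changed, to 0x93. In CFB, a change in C_i flips the same bit in P_i and garbles P_{i+1}. Decrypting the received ciphertext:
P1: E(K, 0xB1) = 0xF7; 0x93 ⊕ 0xF7 = 0x64.
P2: E(K, 0x93) = 0xD5; 0x3E ⊕ 0xD5 = 0xEB.
P3: E(K, 0x3E) = 0x78; 0x86 ⊕ 0x78 = 0xFE.
P4: E(K, 0x86) = 0xC0; 0xA5 ⊕ 0xC0 = 0x65.
Blocks that differ from the original plaintext: P1, P2.

P1 = 0x64, P2 = 0xEB, P3 = 0xFE, P4 = 0x65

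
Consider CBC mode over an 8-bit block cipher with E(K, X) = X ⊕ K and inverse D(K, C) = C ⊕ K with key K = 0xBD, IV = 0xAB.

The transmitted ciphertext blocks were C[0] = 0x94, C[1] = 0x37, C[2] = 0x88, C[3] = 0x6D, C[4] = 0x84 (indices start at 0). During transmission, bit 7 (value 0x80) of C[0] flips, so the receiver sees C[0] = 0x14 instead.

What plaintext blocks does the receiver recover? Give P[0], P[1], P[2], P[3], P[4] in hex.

CBC decryption: P_i = D(K, C_i) ⊕ C_{i−1}, with C_{−1} = IV.
Only C[0] changed, to 0x14. In CBC, a change in C_i garbles P_i and flips the same bit in P_{i+1}. Decrypting the received ciphertext:
P[0]: D(K, 0x14) = 0xA9; 0xA9 ⊕ 0xAB = 0x02.
P[1]: D(K, 0x37) = 0x8A; 0x8A ⊕ 0x14 = 0x9E.
P[2]: D(K, 0x88) = 0x35; 0x35 ⊕ 0x37 = 0x02.
P[3]: D(K, 0x6D) = 0xD0; 0xD0 ⊕ 0x88 = 0x58.
P[4]: D(K, 0x84) = 0x39; 0x39 ⊕ 0x6D = 0x54.
Blocks that differ from the original plaintext: P[0], P[1].

P[0] = 0x02, P[1] = 0x9E, P[2] = 0x02, P[3] = 0x58, P[4] = 0x54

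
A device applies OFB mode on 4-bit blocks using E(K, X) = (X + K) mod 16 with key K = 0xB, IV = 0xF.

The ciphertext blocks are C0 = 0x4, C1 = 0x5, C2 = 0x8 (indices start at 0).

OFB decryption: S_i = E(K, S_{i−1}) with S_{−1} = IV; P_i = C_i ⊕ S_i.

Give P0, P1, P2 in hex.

P0 = 0xE, P1 = 0x0, P2 = 0x8

P0: S = E(K, 0xF) = 0xA; 0x4 ⊕ 0xA = 0xE.
P1: S = E(K, 0xA) = 0x5; 0x5 ⊕ 0x5 = 0x0.
P2: S = E(K, 0x5) = 0x0; 0x8 ⊕ 0x0 = 0x8.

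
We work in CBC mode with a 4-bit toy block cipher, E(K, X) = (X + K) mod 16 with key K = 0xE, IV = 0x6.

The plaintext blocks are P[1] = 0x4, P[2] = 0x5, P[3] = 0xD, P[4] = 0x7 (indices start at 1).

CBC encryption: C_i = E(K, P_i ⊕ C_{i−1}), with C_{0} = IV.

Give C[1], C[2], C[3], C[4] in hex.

C[1] = 0x0, C[2] = 0x3, C[3] = 0xC, C[4] = 0x9

C[1]: P[1] ⊕ 0x6 = 0x2; E(K, 0x2) = 0x0.
C[2]: P[2] ⊕ 0x0 = 0x5; E(K, 0x5) = 0x3.
C[3]: P[3] ⊕ 0x3 = 0xE; E(K, 0xE) = 0xC.
C[4]: P[4] ⊕ 0xC = 0xB; E(K, 0xB) = 0x9.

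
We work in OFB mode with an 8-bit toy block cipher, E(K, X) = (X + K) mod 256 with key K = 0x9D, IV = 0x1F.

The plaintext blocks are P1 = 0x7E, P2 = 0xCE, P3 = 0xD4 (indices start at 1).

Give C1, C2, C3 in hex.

OFB encryption: S_i = E(K, S_{i−1}) with S_{0} = IV; C_i = P_i ⊕ S_i.
C1: S = E(K, 0x1F) = 0xBC; 0x7E ⊕ 0xBC = 0xC2.
C2: S = E(K, 0xBC) = 0x59; 0xCE ⊕ 0x59 = 0x97.
C3: S = E(K, 0x59) = 0xF6; 0xD4 ⊕ 0xF6 = 0x22.

C1 = 0xC2, C2 = 0x97, C3 = 0x22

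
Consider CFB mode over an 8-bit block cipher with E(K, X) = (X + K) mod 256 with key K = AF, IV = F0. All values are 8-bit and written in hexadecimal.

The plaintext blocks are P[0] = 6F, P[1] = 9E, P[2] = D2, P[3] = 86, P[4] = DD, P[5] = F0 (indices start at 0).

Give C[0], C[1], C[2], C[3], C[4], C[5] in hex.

C[0] = F0, C[1] = 01, C[2] = 62, C[3] = 97, C[4] = 9B, C[5] = BA

CFB encryption: C_i = P_i ⊕ E(K, C_{i−1}), with C_{−1} = IV.
C[0]: E(K, F0) = 9F; 6F ⊕ 9F = F0.
C[1]: E(K, F0) = 9F; 9E ⊕ 9F = 01.
C[2]: E(K, 01) = B0; D2 ⊕ B0 = 62.
C[3]: E(K, 62) = 11; 86 ⊕ 11 = 97.
C[4]: E(K, 97) = 46; DD ⊕ 46 = 9B.
C[5]: E(K, 9B) = 4A; F0 ⊕ 4A = BA.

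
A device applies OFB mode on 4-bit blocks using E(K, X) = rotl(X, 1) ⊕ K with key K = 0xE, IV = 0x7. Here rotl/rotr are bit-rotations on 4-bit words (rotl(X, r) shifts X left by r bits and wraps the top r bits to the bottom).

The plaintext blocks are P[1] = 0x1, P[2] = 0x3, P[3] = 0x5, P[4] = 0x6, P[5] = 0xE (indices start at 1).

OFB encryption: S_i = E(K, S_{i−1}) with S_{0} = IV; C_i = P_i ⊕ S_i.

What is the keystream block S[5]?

0xF

C[1]: S = E(K, 0x7) = 0x0; 0x1 ⊕ 0x0 = 0x1.
C[2]: S = E(K, 0x0) = 0xE; 0x3 ⊕ 0xE = 0xD.
C[3]: S = E(K, 0xE) = 0x3; 0x5 ⊕ 0x3 = 0x6.
C[4]: S = E(K, 0x3) = 0x8; 0x6 ⊕ 0x8 = 0xE.
C[5]: S = E(K, 0x8) = 0xF; 0xE ⊕ 0xF = 0x1.
So S[5] = 0xF.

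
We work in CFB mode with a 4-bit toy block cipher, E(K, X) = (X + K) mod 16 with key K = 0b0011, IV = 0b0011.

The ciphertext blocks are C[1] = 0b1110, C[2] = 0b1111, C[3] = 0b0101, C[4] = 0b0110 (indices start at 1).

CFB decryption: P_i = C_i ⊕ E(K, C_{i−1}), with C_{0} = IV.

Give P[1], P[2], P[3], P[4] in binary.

P[1] = 0b1000, P[2] = 0b1110, P[3] = 0b0111, P[4] = 0b1110

P[1]: E(K, 0b0011) = 0b0110; 0b1110 ⊕ 0b0110 = 0b1000.
P[2]: E(K, 0b1110) = 0b0001; 0b1111 ⊕ 0b0001 = 0b1110.
P[3]: E(K, 0b1111) = 0b0010; 0b0101 ⊕ 0b0010 = 0b0111.
P[4]: E(K, 0b0101) = 0b1000; 0b0110 ⊕ 0b1000 = 0b1110.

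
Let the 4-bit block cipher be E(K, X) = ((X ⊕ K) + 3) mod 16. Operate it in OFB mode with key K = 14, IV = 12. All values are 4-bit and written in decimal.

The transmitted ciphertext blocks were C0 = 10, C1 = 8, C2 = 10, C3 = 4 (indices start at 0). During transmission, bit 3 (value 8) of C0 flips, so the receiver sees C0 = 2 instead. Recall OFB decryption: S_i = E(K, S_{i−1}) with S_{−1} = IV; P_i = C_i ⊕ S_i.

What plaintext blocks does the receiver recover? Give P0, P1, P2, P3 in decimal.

Only C0 changed, to 2. In OFB, a change in C_i flips the same bit in P_i only; the keystream is unaffected. Decrypting the received ciphertext:
P0: S = E(K, 12) = 5; 2 ⊕ 5 = 7.
P1: S = E(K, 5) = 14; 8 ⊕ 14 = 6.
P2: S = E(K, 14) = 3; 10 ⊕ 3 = 9.
P3: S = E(K, 3) = 0; 4 ⊕ 0 = 4.
Blocks that differ from the original plaintext: P0.

P0 = 7, P1 = 6, P2 = 9, P3 = 4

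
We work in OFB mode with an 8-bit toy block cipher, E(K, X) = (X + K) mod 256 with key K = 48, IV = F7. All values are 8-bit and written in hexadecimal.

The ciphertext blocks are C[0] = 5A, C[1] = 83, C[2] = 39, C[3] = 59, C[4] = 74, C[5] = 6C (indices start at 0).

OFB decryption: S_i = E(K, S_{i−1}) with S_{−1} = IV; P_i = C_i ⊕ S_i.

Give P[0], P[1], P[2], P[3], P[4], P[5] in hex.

P[0] = 65, P[1] = 04, P[2] = F6, P[3] = 4E, P[4] = 2B, P[5] = CB

P[0]: S = E(K, F7) = 3F; 5A ⊕ 3F = 65.
P[1]: S = E(K, 3F) = 87; 83 ⊕ 87 = 04.
P[2]: S = E(K, 87) = CF; 39 ⊕ CF = F6.
P[3]: S = E(K, CF) = 17; 59 ⊕ 17 = 4E.
P[4]: S = E(K, 17) = 5F; 74 ⊕ 5F = 2B.
P[5]: S = E(K, 5F) = A7; 6C ⊕ A7 = CB.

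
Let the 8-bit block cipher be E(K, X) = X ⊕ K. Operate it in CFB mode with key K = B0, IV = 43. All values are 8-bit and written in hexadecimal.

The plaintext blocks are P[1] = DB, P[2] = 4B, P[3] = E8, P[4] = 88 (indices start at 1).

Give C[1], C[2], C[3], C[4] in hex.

C[1] = 28, C[2] = D3, C[3] = 8B, C[4] = B3

CFB encryption: C_i = P_i ⊕ E(K, C_{i−1}), with C_{0} = IV.
C[1]: E(K, 43) = F3; DB ⊕ F3 = 28.
C[2]: E(K, 28) = 98; 4B ⊕ 98 = D3.
C[3]: E(K, D3) = 63; E8 ⊕ 63 = 8B.
C[4]: E(K, 8B) = 3B; 88 ⊕ 3B = B3.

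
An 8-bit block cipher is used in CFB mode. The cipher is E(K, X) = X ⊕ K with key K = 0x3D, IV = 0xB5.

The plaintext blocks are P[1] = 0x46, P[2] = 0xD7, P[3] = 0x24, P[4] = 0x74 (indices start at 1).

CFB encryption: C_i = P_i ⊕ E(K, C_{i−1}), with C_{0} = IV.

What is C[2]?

C[2] = 0x24

C[1]: E(K, 0xB5) = 0x88; 0x46 ⊕ 0x88 = 0xCE.
C[2]: E(K, 0xCE) = 0xF3; 0xD7 ⊕ 0xF3 = 0x24.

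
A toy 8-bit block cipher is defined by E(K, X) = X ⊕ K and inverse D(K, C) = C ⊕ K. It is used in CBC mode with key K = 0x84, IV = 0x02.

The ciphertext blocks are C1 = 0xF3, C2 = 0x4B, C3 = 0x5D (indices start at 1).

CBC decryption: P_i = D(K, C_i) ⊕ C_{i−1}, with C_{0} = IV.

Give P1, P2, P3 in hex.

P1 = 0x75, P2 = 0x3C, P3 = 0x92

P1: D(K, 0xF3) = 0x77; 0x77 ⊕ 0x02 = 0x75.
P2: D(K, 0x4B) = 0xCF; 0xCF ⊕ 0xF3 = 0x3C.
P3: D(K, 0x5D) = 0xD9; 0xD9 ⊕ 0x4B = 0x92.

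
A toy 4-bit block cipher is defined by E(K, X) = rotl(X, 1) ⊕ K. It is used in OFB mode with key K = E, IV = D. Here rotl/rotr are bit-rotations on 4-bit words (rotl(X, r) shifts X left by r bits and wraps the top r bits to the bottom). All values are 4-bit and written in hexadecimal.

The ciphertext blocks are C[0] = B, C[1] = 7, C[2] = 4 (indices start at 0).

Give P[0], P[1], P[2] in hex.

P[0] = E, P[1] = 3, P[2] = 2

OFB decryption: S_i = E(K, S_{i−1}) with S_{−1} = IV; P_i = C_i ⊕ S_i.
P[0]: S = E(K, D) = 5; B ⊕ 5 = E.
P[1]: S = E(K, 5) = 4; 7 ⊕ 4 = 3.
P[2]: S = E(K, 4) = 6; 4 ⊕ 6 = 2.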